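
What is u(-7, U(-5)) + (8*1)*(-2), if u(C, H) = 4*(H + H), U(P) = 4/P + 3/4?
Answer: -82/5 ≈ -16.400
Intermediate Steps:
U(P) = 3/4 + 4/P (U(P) = 4/P + 3*(1/4) = 4/P + 3/4 = 3/4 + 4/P)
u(C, H) = 8*H (u(C, H) = 4*(2*H) = 8*H)
u(-7, U(-5)) + (8*1)*(-2) = 8*(3/4 + 4/(-5)) + (8*1)*(-2) = 8*(3/4 + 4*(-1/5)) + 8*(-2) = 8*(3/4 - 4/5) - 16 = 8*(-1/20) - 16 = -2/5 - 16 = -82/5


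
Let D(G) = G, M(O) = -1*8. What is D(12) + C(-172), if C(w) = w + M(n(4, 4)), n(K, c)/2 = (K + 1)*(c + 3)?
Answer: -168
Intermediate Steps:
n(K, c) = 2*(1 + K)*(3 + c) (n(K, c) = 2*((K + 1)*(c + 3)) = 2*((1 + K)*(3 + c)) = 2*(1 + K)*(3 + c))
M(O) = -8
C(w) = -8 + w (C(w) = w - 8 = -8 + w)
D(12) + C(-172) = 12 + (-8 - 172) = 12 - 180 = -168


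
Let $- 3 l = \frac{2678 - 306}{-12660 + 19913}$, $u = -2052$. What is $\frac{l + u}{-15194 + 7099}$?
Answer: $\frac{8930368}{35227821} \approx 0.2535$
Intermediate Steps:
$l = - \frac{2372}{21759}$ ($l = - \frac{\left(2678 - 306\right) \frac{1}{-12660 + 19913}}{3} = - \frac{2372 \cdot \frac{1}{7253}}{3} = \left(- \frac{1}{3}\right) \frac{2372}{7253} = - \frac{2372}{21759} \approx -0.10901$)
$\frac{l + u}{-15194 + 7099} = \frac{- \frac{2372}{21759} - 2052}{-15194 + 7099} = - \frac{44651840}{21759 \left(-8095\right)} = \left(- \frac{44651840}{21759}\right) \left(- \frac{1}{8095}\right) = \frac{8930368}{35227821}$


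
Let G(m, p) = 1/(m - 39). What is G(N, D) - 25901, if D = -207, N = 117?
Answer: -2020277/78 ≈ -25901.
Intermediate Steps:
G(m, p) = 1/(-39 + m)
G(N, D) - 25901 = 1/(-39 + 117) - 25901 = 1/78 - 25901 = -2020277/78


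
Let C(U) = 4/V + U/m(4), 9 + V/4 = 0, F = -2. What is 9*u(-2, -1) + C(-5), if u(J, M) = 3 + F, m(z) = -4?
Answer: 365/36 ≈ 10.139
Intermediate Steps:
V = -36 (V = -36 + 4*0 = -36 + 0 = -36)
u(J, M) = 1 (u(J, M) = 3 - 2 = 1)
C(U) = -1/9 - U/4 (C(U) = 4/(-36) + U/(-4) = 4*(-1/36) + U*(-1/4) = -1/9 - U/4)
9*u(-2, -1) + C(-5) = 9*1 + (-1/9 - 1/4*(-5)) = 9 + (-1/9 + 5/4) = 9 + 41/36 = 365/36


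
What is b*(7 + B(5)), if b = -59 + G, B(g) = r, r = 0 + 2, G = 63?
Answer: 36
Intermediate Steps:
r = 2
B(g) = 2
b = 4 (b = -59 + 63 = 4)
b*(7 + B(5)) = 4*(7 + 2) = 4*9 = 36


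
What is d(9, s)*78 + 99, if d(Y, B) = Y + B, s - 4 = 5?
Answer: 1503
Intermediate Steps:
s = 9 (s = 4 + 5 = 9)
d(Y, B) = B + Y
d(9, s)*78 + 99 = (9 + 9)*78 + 99 = 18*78 + 99 = 1404 + 99 = 1503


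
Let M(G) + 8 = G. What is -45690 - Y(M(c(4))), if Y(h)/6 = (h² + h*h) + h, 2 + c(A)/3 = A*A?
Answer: -59766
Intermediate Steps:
c(A) = -6 + 3*A² (c(A) = -6 + 3*(A*A) = -6 + 3*A²)
M(G) = -8 + G
Y(h) = 6*h + 12*h² (Y(h) = 6*((h² + h*h) + h) = 6*((h² + h²) + h) = 6*(2*h² + h) = 6*(h + 2*h²) = 6*h + 12*h²)
-45690 - Y(M(c(4))) = -45690 - 6*(-8 + (-6 + 3*4²))*(1 + 2*(-8 + (-6 + 3*4²))) = -45690 - 6*(-8 + (-6 + 3*16))*(1 + 2*(-8 + (-6 + 3*16))) = -45690 - 6*(-8 + (-6 + 48))*(1 + 2*(-8 + (-6 + 48))) = -45690 - 6*(-8 + 42)*(1 + 2*(-8 + 42)) = -45690 - 6*34*(1 + 2*34) = -45690 - 6*34*(1 + 68) = -45690 - 6*34*69 = -45690 - 1*14076 = -45690 - 14076 = -59766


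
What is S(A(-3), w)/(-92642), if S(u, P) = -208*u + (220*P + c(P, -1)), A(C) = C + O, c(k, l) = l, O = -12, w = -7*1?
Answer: -1579/92642 ≈ -0.017044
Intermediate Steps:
w = -7
A(C) = -12 + C (A(C) = C - 12 = -12 + C)
S(u, P) = -1 - 208*u + 220*P (S(u, P) = -208*u + (220*P - 1) = -208*u + (-1 + 220*P) = -1 - 208*u + 220*P)
S(A(-3), w)/(-92642) = (-1 - 208*(-12 - 3) + 220*(-7))/(-92642) = (-1 - 208*(-15) - 1540)*(-1/92642) = (-1 + 3120 - 1540)*(-1/92642) = 1579*(-1/92642) = -1579/92642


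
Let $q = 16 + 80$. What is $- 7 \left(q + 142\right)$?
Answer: $-1666$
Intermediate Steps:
$q = 96$
$- 7 \left(q + 142\right) = - 7 \left(96 + 142\right) = \left(-7\right) 238 = -1666$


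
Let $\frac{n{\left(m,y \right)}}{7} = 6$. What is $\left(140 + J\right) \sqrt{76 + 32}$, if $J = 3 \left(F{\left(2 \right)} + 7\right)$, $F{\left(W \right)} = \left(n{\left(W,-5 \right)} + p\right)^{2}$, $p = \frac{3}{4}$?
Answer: $\frac{270897 \sqrt{3}}{8} \approx 58651.0$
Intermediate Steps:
$n{\left(m,y \right)} = 42$ ($n{\left(m,y \right)} = 7 \cdot 6 = 42$)
$p = \frac{3}{4}$ ($p = 3 \cdot \frac{1}{4} = \frac{3}{4} \approx 0.75$)
$F{\left(W \right)} = \frac{29241}{16}$ ($F{\left(W \right)} = \left(42 + \frac{3}{4}\right)^{2} = \left(\frac{171}{4}\right)^{2} = \frac{29241}{16}$)
$J = \frac{88059}{16}$ ($J = 3 \left(\frac{29241}{16} + 7\right) = 3 \cdot \frac{29353}{16} = \frac{88059}{16} \approx 5503.7$)
$\left(140 + J\right) \sqrt{76 + 32} = \left(140 + \frac{88059}{16}\right) \sqrt{76 + 32} = \frac{90299 \sqrt{108}}{16} = \frac{90299 \cdot 6 \sqrt{3}}{16} = \frac{270897 \sqrt{3}}{8}$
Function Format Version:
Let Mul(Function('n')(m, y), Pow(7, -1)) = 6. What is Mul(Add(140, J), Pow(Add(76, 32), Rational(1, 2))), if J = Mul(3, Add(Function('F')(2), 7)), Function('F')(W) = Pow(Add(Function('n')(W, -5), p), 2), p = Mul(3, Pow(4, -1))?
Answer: Mul(Rational(270897, 8), Pow(3, Rational(1, 2))) ≈ 58651.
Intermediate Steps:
Function('n')(m, y) = 42 (Function('n')(m, y) = Mul(7, 6) = 42)
p = Rational(3, 4) (p = Mul(3, Rational(1, 4)) = Rational(3, 4) ≈ 0.75000)
Function('F')(W) = Rational(29241, 16) (Function('F')(W) = Pow(Add(42, Rational(3, 4)), 2) = Pow(Rational(171, 4), 2) = Rational(29241, 16))
J = Rational(88059, 16) (J = Mul(3, Add(Rational(29241, 16), 7)) = Mul(3, Rational(29353, 16)) = Rational(88059, 16) ≈ 5503.7)
Mul(Add(140, J), Pow(Add(76, 32), Rational(1, 2))) = Mul(Add(140, Rational(88059, 16)), Pow(Add(76, 32), Rational(1, 2))) = Mul(Rational(90299, 16), Pow(108, Rational(1, 2))) = Mul(Rational(90299, 16), Mul(6, Pow(3, Rational(1, 2)))) = Mul(Rational(270897, 8), Pow(3, Rational(1, 2)))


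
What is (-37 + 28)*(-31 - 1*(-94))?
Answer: -567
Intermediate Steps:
(-37 + 28)*(-31 - 1*(-94)) = -9*(-31 + 94) = -9*63 = -567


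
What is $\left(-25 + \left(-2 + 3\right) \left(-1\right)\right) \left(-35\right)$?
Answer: $910$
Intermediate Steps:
$\left(-25 + \left(-2 + 3\right) \left(-1\right)\right) \left(-35\right) = \left(-25 + 1 \left(-1\right)\right) \left(-35\right) = \left(-25 - 1\right) \left(-35\right) = \left(-26\right) \left(-35\right) = 910$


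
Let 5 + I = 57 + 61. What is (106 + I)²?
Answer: 47961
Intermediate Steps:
I = 113 (I = -5 + (57 + 61) = -5 + 118 = 113)
(106 + I)² = (106 + 113)² = 219² = 47961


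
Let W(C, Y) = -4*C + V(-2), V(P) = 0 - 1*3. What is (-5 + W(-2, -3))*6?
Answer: 0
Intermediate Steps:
V(P) = -3 (V(P) = 0 - 3 = -3)
W(C, Y) = -3 - 4*C (W(C, Y) = -4*C - 3 = -3 - 4*C)
(-5 + W(-2, -3))*6 = (-5 + (-3 - 4*(-2)))*6 = (-5 + (-3 + 8))*6 = (-5 + 5)*6 = 0*6 = 0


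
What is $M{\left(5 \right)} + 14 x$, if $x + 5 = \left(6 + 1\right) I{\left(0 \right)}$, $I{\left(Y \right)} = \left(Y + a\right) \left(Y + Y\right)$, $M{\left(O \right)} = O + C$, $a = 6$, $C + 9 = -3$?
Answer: $-77$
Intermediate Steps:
$C = -12$ ($C = -9 - 3 = -12$)
$M{\left(O \right)} = -12 + O$ ($M{\left(O \right)} = O - 12 = -12 + O$)
$I{\left(Y \right)} = 2 Y \left(6 + Y\right)$ ($I{\left(Y \right)} = \left(Y + 6\right) \left(Y + Y\right) = \left(6 + Y\right) 2 Y = 2 Y \left(6 + Y\right)$)
$x = -5$ ($x = -5 + \left(6 + 1\right) 2 \cdot 0 \left(6 + 0\right) = -5 + 7 \cdot 2 \cdot 0 \cdot 6 = -5 + 7 \cdot 0 = -5 + 0 = -5$)
$M{\left(5 \right)} + 14 x = \left(-12 + 5\right) + 14 \left(-5\right) = -7 - 70 = -77$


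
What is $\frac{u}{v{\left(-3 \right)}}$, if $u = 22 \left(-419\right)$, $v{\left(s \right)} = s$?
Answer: $\frac{9218}{3} \approx 3072.7$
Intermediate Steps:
$u = -9218$
$\frac{u}{v{\left(-3 \right)}} = - \frac{9218}{-3} = \left(-9218\right) \left(- \frac{1}{3}\right) = \frac{9218}{3}$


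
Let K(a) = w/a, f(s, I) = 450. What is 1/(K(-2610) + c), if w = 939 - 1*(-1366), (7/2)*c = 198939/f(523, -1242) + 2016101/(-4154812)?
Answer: 47442759525/5944041335618 ≈ 0.0079816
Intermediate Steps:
c = 137607816503/1090638150 (c = 2*(198939/450 + 2016101/(-4154812))/7 = 2*(198939*(1/450) + 2016101*(-1/4154812))/7 = 2*(66313/150 - 2016101/4154812)/7 = (2/7)*(137607816503/311610900) = 137607816503/1090638150 ≈ 126.17)
w = 2305 (w = 939 + 1366 = 2305)
K(a) = 2305/a
1/(K(-2610) + c) = 1/(2305/(-2610) + 137607816503/1090638150) = 1/(2305*(-1/2610) + 137607816503/1090638150) = 1/(-461/522 + 137607816503/1090638150) = 1/(5944041335618/47442759525) = 47442759525/5944041335618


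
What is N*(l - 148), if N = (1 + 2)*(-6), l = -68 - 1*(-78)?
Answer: 2484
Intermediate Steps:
l = 10 (l = -68 + 78 = 10)
N = -18 (N = 3*(-6) = -18)
N*(l - 148) = -18*(10 - 148) = -18*(-138) = 2484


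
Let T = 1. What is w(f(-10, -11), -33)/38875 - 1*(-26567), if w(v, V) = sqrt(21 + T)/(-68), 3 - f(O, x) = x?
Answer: 26567 - sqrt(22)/2643500 ≈ 26567.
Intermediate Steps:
f(O, x) = 3 - x
w(v, V) = -sqrt(22)/68 (w(v, V) = sqrt(21 + 1)/(-68) = sqrt(22)*(-1/68) = -sqrt(22)/68)
w(f(-10, -11), -33)/38875 - 1*(-26567) = -sqrt(22)/68/38875 - 1*(-26567) = -sqrt(22)/68*(1/38875) + 26567 = -sqrt(22)/2643500 + 26567 = 26567 - sqrt(22)/2643500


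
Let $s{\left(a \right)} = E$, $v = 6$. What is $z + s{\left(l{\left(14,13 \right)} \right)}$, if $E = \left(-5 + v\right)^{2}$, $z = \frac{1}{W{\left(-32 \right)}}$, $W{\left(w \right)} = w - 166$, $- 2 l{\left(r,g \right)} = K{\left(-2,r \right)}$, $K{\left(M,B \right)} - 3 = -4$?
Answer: $\frac{197}{198} \approx 0.99495$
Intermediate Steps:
$K{\left(M,B \right)} = -1$ ($K{\left(M,B \right)} = 3 - 4 = -1$)
$l{\left(r,g \right)} = \frac{1}{2}$ ($l{\left(r,g \right)} = \left(- \frac{1}{2}\right) \left(-1\right) = \frac{1}{2}$)
$W{\left(w \right)} = -166 + w$
$z = - \frac{1}{198}$ ($z = \frac{1}{-166 - 32} = \frac{1}{-198} = - \frac{1}{198} \approx -0.0050505$)
$E = 1$ ($E = \left(-5 + 6\right)^{2} = 1^{2} = 1$)
$s{\left(a \right)} = 1$
$z + s{\left(l{\left(14,13 \right)} \right)} = - \frac{1}{198} + 1 = \frac{197}{198}$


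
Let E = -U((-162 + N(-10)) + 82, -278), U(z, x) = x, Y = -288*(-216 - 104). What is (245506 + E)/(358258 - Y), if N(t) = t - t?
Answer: 17556/19007 ≈ 0.92366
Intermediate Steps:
Y = 92160 (Y = -288*(-320) = 92160)
N(t) = 0
E = 278 (E = -1*(-278) = 278)
(245506 + E)/(358258 - Y) = (245506 + 278)/(358258 - 1*92160) = 245784/(358258 - 92160) = 245784/266098 = 245784*(1/266098) = 17556/19007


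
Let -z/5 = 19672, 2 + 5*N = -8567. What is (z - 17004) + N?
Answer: -585389/5 ≈ -1.1708e+5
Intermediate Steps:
N = -8569/5 (N = -⅖ + (⅕)*(-8567) = -⅖ - 8567/5 = -8569/5 ≈ -1713.8)
z = -98360 (z = -5*19672 = -98360)
(z - 17004) + N = (-98360 - 17004) - 8569/5 = -115364 - 8569/5 = -585389/5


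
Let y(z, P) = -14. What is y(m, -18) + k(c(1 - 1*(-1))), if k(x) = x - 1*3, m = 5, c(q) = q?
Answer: -15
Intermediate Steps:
k(x) = -3 + x (k(x) = x - 3 = -3 + x)
y(m, -18) + k(c(1 - 1*(-1))) = -14 + (-3 + (1 - 1*(-1))) = -14 + (-3 + (1 + 1)) = -14 + (-3 + 2) = -14 - 1 = -15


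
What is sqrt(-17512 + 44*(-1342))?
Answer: 4*I*sqrt(4785) ≈ 276.69*I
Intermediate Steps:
sqrt(-17512 + 44*(-1342)) = sqrt(-17512 - 59048) = sqrt(-76560) = 4*I*sqrt(4785)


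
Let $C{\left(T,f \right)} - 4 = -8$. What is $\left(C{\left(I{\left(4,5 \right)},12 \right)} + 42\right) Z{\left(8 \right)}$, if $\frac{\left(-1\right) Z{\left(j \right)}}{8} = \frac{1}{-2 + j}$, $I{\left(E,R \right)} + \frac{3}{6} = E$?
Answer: $- \frac{152}{3} \approx -50.667$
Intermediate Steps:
$I{\left(E,R \right)} = - \frac{1}{2} + E$
$Z{\left(j \right)} = - \frac{8}{-2 + j}$
$C{\left(T,f \right)} = -4$ ($C{\left(T,f \right)} = 4 - 8 = -4$)
$\left(C{\left(I{\left(4,5 \right)},12 \right)} + 42\right) Z{\left(8 \right)} = \left(-4 + 42\right) \left(- \frac{8}{-2 + 8}\right) = 38 \left(- \frac{8}{6}\right) = 38 \left(\left(-8\right) \frac{1}{6}\right) = 38 \left(- \frac{4}{3}\right) = - \frac{152}{3}$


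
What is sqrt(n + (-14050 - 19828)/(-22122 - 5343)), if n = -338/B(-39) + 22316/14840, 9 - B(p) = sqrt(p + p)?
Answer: sqrt(2911290)*sqrt((-912295119 - 7968989*I*sqrt(78))/(9 - I*sqrt(78)))/2911290 ≈ 2.0652 - 4.5453*I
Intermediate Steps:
B(p) = 9 - sqrt(2)*sqrt(p) (B(p) = 9 - sqrt(p + p) = 9 - sqrt(2*p) = 9 - sqrt(2)*sqrt(p))
n = 797/530 - 338/(9 - I*sqrt(78)) (n = -338/(9 - sqrt(2)*sqrt(-39)) + 22316/14840 = -338/(9 - sqrt(2)*I*sqrt(39)) + 22316*(1/14840) = -338/(9 - I*sqrt(78)) + 797/530 = 797/530 - 338/(9 - I*sqrt(78)) ≈ -17.628 - 18.774*I)
sqrt(n + (-14050 - 19828)/(-22122 - 5343)) = sqrt((-171967*I + 797*sqrt(78))/(530*(sqrt(78) + 9*I)) + (-14050 - 19828)/(-22122 - 5343)) = sqrt((-171967*I + 797*sqrt(78))/(530*(sqrt(78) + 9*I)) - 33878/(-27465)) = sqrt((-171967*I + 797*sqrt(78))/(530*(sqrt(78) + 9*I)) - 33878*(-1/27465)) = sqrt((-171967*I + 797*sqrt(78))/(530*(sqrt(78) + 9*I)) + 33878/27465) = sqrt(33878/27465 + (-171967*I + 797*sqrt(78))/(530*(sqrt(78) + 9*I)))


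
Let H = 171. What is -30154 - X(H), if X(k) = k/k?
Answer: -30155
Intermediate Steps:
X(k) = 1
-30154 - X(H) = -30154 - 1*1 = -30154 - 1 = -30155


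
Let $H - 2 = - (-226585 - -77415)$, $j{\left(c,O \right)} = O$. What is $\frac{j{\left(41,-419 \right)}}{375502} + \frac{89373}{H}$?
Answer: $\frac{180092673}{301152604} \approx 0.59801$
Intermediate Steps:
$H = 149172$ ($H = 2 - \left(-226585 - -77415\right) = 2 - \left(-226585 + 77415\right) = 2 - -149170 = 2 + 149170 = 149172$)
$\frac{j{\left(41,-419 \right)}}{375502} + \frac{89373}{H} = - \frac{419}{375502} + \frac{89373}{149172} = \left(-419\right) \frac{1}{375502} + 89373 \cdot \frac{1}{149172} = - \frac{419}{375502} + \frac{961}{1604} = \frac{180092673}{301152604}$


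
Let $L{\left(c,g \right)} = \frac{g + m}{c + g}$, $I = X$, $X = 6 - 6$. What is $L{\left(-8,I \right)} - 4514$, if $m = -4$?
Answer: $- \frac{9027}{2} \approx -4513.5$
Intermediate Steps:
$X = 0$
$I = 0$
$L{\left(c,g \right)} = \frac{-4 + g}{c + g}$ ($L{\left(c,g \right)} = \frac{g - 4}{c + g} = \frac{-4 + g}{c + g}$)
$L{\left(-8,I \right)} - 4514 = \frac{-4 + 0}{-8 + 0} - 4514 = \frac{1}{-8} \left(-4\right) - 4514 = \left(- \frac{1}{8}\right) \left(-4\right) - 4514 = \frac{1}{2} - 4514 = - \frac{9027}{2}$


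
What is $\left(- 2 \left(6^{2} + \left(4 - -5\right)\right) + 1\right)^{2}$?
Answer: $7921$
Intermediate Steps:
$\left(- 2 \left(6^{2} + \left(4 - -5\right)\right) + 1\right)^{2} = \left(- 2 \left(36 + \left(4 + 5\right)\right) + 1\right)^{2} = \left(- 2 \left(36 + 9\right) + 1\right)^{2} = \left(\left(-2\right) 45 + 1\right)^{2} = \left(-90 + 1\right)^{2} = \left(-89\right)^{2} = 7921$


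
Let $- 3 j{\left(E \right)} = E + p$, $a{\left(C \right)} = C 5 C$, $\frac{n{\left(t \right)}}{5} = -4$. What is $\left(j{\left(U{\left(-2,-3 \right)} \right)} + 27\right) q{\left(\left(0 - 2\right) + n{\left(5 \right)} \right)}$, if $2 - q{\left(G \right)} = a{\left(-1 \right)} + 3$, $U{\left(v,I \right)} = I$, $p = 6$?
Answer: $-156$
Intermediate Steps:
$n{\left(t \right)} = -20$ ($n{\left(t \right)} = 5 \left(-4\right) = -20$)
$a{\left(C \right)} = 5 C^{2}$ ($a{\left(C \right)} = 5 C C = 5 C^{2}$)
$j{\left(E \right)} = -2 - \frac{E}{3}$ ($j{\left(E \right)} = - \frac{E + 6}{3} = - \frac{6 + E}{3} = -2 - \frac{E}{3}$)
$q{\left(G \right)} = -6$ ($q{\left(G \right)} = 2 - \left(5 \left(-1\right)^{2} + 3\right) = 2 - \left(5 \cdot 1 + 3\right) = 2 - \left(5 + 3\right) = 2 - 8 = -6$)
$\left(j{\left(U{\left(-2,-3 \right)} \right)} + 27\right) q{\left(\left(0 - 2\right) + n{\left(5 \right)} \right)} = \left(\left(-2 - -1\right) + 27\right) \left(-6\right) = \left(\left(-2 + 1\right) + 27\right) \left(-6\right) = \left(-1 + 27\right) \left(-6\right) = 26 \left(-6\right) = -156$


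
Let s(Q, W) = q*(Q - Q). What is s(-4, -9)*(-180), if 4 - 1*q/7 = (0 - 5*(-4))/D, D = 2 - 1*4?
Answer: 0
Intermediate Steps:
D = -2 (D = 2 - 4 = -2)
q = 98 (q = 28 - 7*(0 - 5*(-4))/(-2) = 28 - 7*(0 + 20)*(-1)/2 = 28 - 140*(-1)/2 = 28 - 7*(-10) = 28 + 70 = 98)
s(Q, W) = 0 (s(Q, W) = 98*(Q - Q) = 98*0 = 0)
s(-4, -9)*(-180) = 0*(-180) = 0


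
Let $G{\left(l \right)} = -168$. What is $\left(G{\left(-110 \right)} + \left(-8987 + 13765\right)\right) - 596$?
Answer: $4014$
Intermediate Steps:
$\left(G{\left(-110 \right)} + \left(-8987 + 13765\right)\right) - 596 = \left(-168 + \left(-8987 + 13765\right)\right) - 596 = \left(-168 + 4778\right) - 596 = 4610 - 596 = 4014$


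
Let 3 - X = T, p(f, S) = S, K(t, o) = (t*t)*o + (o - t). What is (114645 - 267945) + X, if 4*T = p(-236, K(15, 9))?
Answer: -615207/4 ≈ -1.5380e+5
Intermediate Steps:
K(t, o) = o - t + o*t² (K(t, o) = t²*o + (o - t) = o*t² + (o - t) = o - t + o*t²)
T = 2019/4 (T = (9 - 1*15 + 9*15²)/4 = (9 - 15 + 9*225)/4 = (9 - 15 + 2025)/4 = (¼)*2019 = 2019/4 ≈ 504.75)
X = -2007/4 (X = 3 - 1*2019/4 = 3 - 2019/4 = -2007/4 ≈ -501.75)
(114645 - 267945) + X = (114645 - 267945) - 2007/4 = -153300 - 2007/4 = -615207/4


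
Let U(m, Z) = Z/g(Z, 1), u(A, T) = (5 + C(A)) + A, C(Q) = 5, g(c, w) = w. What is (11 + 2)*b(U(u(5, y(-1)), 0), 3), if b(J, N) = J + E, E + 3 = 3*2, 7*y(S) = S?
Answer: 39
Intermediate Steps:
y(S) = S/7
u(A, T) = 10 + A (u(A, T) = (5 + 5) + A = 10 + A)
U(m, Z) = Z (U(m, Z) = Z/1 = Z*1 = Z)
E = 3 (E = -3 + 3*2 = -3 + 6 = 3)
b(J, N) = 3 + J (b(J, N) = J + 3 = 3 + J)
(11 + 2)*b(U(u(5, y(-1)), 0), 3) = (11 + 2)*(3 + 0) = 13*3 = 39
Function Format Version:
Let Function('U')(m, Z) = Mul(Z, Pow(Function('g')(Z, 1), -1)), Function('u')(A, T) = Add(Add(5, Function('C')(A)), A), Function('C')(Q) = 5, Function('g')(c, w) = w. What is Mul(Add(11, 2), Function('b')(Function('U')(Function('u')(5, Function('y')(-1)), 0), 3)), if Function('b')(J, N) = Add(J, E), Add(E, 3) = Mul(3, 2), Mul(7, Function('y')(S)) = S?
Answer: 39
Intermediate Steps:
Function('y')(S) = Mul(Rational(1, 7), S)
Function('u')(A, T) = Add(10, A) (Function('u')(A, T) = Add(Add(5, 5), A) = Add(10, A))
Function('U')(m, Z) = Z (Function('U')(m, Z) = Mul(Z, Pow(1, -1)) = Mul(Z, 1) = Z)
E = 3 (E = Add(-3, Mul(3, 2)) = Add(-3, 6) = 3)
Function('b')(J, N) = Add(3, J) (Function('b')(J, N) = Add(J, 3) = Add(3, J))
Mul(Add(11, 2), Function('b')(Function('U')(Function('u')(5, Function('y')(-1)), 0), 3)) = Mul(Add(11, 2), Add(3, 0)) = Mul(13, 3) = 39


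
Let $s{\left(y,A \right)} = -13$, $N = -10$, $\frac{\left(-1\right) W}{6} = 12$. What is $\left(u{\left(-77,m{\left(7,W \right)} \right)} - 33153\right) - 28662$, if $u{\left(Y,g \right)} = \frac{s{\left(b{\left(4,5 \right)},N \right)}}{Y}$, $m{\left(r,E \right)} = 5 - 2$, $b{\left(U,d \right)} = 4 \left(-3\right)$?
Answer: $- \frac{4759742}{77} \approx -61815.0$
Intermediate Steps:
$W = -72$ ($W = \left(-6\right) 12 = -72$)
$b{\left(U,d \right)} = -12$
$m{\left(r,E \right)} = 3$ ($m{\left(r,E \right)} = 5 - 2 = 3$)
$u{\left(Y,g \right)} = - \frac{13}{Y}$
$\left(u{\left(-77,m{\left(7,W \right)} \right)} - 33153\right) - 28662 = \left(- \frac{13}{-77} - 33153\right) - 28662 = \left(\left(-13\right) \left(- \frac{1}{77}\right) - 33153\right) - 28662 = \left(\frac{13}{77} - 33153\right) - 28662 = - \frac{2552768}{77} - 28662 = - \frac{4759742}{77}$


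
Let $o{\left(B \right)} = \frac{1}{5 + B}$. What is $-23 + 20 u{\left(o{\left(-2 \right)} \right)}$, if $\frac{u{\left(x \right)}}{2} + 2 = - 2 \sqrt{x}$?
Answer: $-103 - \frac{80 \sqrt{3}}{3} \approx -149.19$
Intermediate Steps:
$u{\left(x \right)} = -4 - 4 \sqrt{x}$ ($u{\left(x \right)} = -4 + 2 \left(- 2 \sqrt{x}\right) = -4 - 4 \sqrt{x}$)
$-23 + 20 u{\left(o{\left(-2 \right)} \right)} = -23 + 20 \left(-4 - 4 \sqrt{\frac{1}{5 - 2}}\right) = -23 + 20 \left(-4 - 4 \sqrt{\frac{1}{3}}\right) = -23 + 20 \left(-4 - \frac{4}{\sqrt{3}}\right) = -23 + 20 \left(-4 - 4 \frac{\sqrt{3}}{3}\right) = -23 + 20 \left(-4 - \frac{4 \sqrt{3}}{3}\right) = -23 - \left(80 + \frac{80 \sqrt{3}}{3}\right) = -103 - \frac{80 \sqrt{3}}{3}$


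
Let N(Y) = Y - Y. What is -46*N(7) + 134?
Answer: 134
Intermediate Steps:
N(Y) = 0
-46*N(7) + 134 = -46*0 + 134 = 0 + 134 = 134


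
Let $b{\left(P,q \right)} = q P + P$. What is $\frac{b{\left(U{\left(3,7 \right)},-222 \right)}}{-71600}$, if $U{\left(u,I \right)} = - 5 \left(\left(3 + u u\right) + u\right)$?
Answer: $- \frac{663}{2864} \approx -0.23149$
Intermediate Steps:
$U{\left(u,I \right)} = -15 - 5 u - 5 u^{2}$ ($U{\left(u,I \right)} = - 5 \left(\left(3 + u^{2}\right) + u\right) = - 5 \left(3 + u + u^{2}\right) = -15 - 5 u - 5 u^{2}$)
$b{\left(P,q \right)} = P + P q$ ($b{\left(P,q \right)} = P q + P = P + P q$)
$\frac{b{\left(U{\left(3,7 \right)},-222 \right)}}{-71600} = \frac{\left(-15 - 15 - 5 \cdot 3^{2}\right) \left(1 - 222\right)}{-71600} = \left(-15 - 15 - 45\right) \left(-221\right) \left(- \frac{1}{71600}\right) = \left(-75\right) \left(-221\right) \left(- \frac{1}{71600}\right) = 16575 \left(- \frac{1}{71600}\right) = - \frac{663}{2864}$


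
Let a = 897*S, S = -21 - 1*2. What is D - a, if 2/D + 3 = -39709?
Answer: 409649135/19856 ≈ 20631.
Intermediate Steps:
S = -23 (S = -21 - 2 = -23)
D = -1/19856 (D = 2/(-3 - 39709) = 2/(-39712) = 2*(-1/39712) = -1/19856 ≈ -5.0363e-5)
a = -20631 (a = 897*(-23) = -20631)
D - a = -1/19856 - 1*(-20631) = -1/19856 + 20631 = 409649135/19856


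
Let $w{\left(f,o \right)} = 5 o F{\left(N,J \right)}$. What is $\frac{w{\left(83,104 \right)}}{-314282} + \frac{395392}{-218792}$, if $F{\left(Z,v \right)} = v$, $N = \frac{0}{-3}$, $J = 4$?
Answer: $- \frac{7794979744}{4297649209} \approx -1.8138$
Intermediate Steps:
$N = 0$ ($N = 0 \left(- \frac{1}{3}\right) = 0$)
$w{\left(f,o \right)} = 20 o$ ($w{\left(f,o \right)} = 5 o 4 = 20 o$)
$\frac{w{\left(83,104 \right)}}{-314282} + \frac{395392}{-218792} = \frac{20 \cdot 104}{-314282} + \frac{395392}{-218792} = 2080 \left(- \frac{1}{314282}\right) + 395392 \left(- \frac{1}{218792}\right) = - \frac{1040}{157141} - \frac{49424}{27349} = - \frac{7794979744}{4297649209}$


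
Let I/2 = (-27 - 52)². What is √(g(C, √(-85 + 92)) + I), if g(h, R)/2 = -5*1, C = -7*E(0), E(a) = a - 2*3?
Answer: 2*√3118 ≈ 111.68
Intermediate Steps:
E(a) = -6 + a (E(a) = a - 6 = -6 + a)
C = 42 (C = -7*(-6 + 0) = -7*(-6) = 42)
g(h, R) = -10 (g(h, R) = 2*(-5*1) = 2*(-5) = -10)
I = 12482 (I = 2*(-27 - 52)² = 2*(-79)² = 2*6241 = 12482)
√(g(C, √(-85 + 92)) + I) = √(-10 + 12482) = √12472 = 2*√3118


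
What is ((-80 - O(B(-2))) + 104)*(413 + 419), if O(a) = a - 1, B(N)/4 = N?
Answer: 27456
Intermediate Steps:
B(N) = 4*N
O(a) = -1 + a
((-80 - O(B(-2))) + 104)*(413 + 419) = ((-80 - (-1 + 4*(-2))) + 104)*(413 + 419) = ((-80 - (-1 - 8)) + 104)*832 = ((-80 - 1*(-9)) + 104)*832 = ((-80 + 9) + 104)*832 = (-71 + 104)*832 = 33*832 = 27456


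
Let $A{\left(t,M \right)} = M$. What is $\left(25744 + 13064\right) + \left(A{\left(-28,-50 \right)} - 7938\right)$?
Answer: $30820$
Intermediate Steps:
$\left(25744 + 13064\right) + \left(A{\left(-28,-50 \right)} - 7938\right) = \left(25744 + 13064\right) - 7988 = 38808 - 7988 = 30820$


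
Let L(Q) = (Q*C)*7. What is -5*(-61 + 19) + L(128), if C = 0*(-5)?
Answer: 210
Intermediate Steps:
C = 0
L(Q) = 0 (L(Q) = (Q*0)*7 = 0*7 = 0)
-5*(-61 + 19) + L(128) = -5*(-61 + 19) + 0 = -5*(-42) + 0 = 210 + 0 = 210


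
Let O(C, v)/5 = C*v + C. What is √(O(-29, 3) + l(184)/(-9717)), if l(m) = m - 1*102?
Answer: I*√32578494/237 ≈ 24.083*I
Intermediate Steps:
l(m) = -102 + m (l(m) = m - 102 = -102 + m)
O(C, v) = 5*C + 5*C*v (O(C, v) = 5*(C*v + C) = 5*(C + C*v) = 5*C + 5*C*v)
√(O(-29, 3) + l(184)/(-9717)) = √(5*(-29)*(1 + 3) + (-102 + 184)/(-9717)) = √(5*(-29)*4 + 82*(-1/9717)) = √(-580 - 2/237) = √(-137462/237) = I*√32578494/237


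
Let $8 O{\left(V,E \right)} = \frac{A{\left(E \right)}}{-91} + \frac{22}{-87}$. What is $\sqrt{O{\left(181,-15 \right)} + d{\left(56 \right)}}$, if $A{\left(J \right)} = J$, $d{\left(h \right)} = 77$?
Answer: $\frac{5 \sqrt{3088374198}}{31668} \approx 8.7743$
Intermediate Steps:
$O{\left(V,E \right)} = - \frac{11}{348} - \frac{E}{728}$ ($O{\left(V,E \right)} = \frac{\frac{E}{-91} + \frac{22}{-87}}{8} = \frac{E \left(- \frac{1}{91}\right) + 22 \left(- \frac{1}{87}\right)}{8} = \frac{- \frac{E}{91} - \frac{22}{87}}{8} = \frac{- \frac{22}{87} - \frac{E}{91}}{8} = - \frac{11}{348} - \frac{E}{728}$)
$\sqrt{O{\left(181,-15 \right)} + d{\left(56 \right)}} = \sqrt{\left(- \frac{11}{348} - - \frac{15}{728}\right) + 77} = \sqrt{\left(- \frac{11}{348} + \frac{15}{728}\right) + 77} = \sqrt{- \frac{697}{63336} + 77} = \sqrt{\frac{4876175}{63336}} = \frac{5 \sqrt{3088374198}}{31668}$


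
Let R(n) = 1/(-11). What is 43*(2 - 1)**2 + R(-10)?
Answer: 472/11 ≈ 42.909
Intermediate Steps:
R(n) = -1/11
43*(2 - 1)**2 + R(-10) = 43*(2 - 1)**2 - 1/11 = 43*1**2 - 1/11 = 43*1 - 1/11 = 43 - 1/11 = 472/11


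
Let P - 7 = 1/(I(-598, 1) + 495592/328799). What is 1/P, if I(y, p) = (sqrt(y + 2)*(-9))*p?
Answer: 12178433094833996/85249447917124791 - 216217564802*I*sqrt(149)/28416482639041597 ≈ 0.14286 - 9.2878e-5*I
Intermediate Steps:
I(y, p) = -9*p*sqrt(2 + y) (I(y, p) = (sqrt(2 + y)*(-9))*p = (-9*sqrt(2 + y))*p = -9*p*sqrt(2 + y))
P = 7 + 1/(495592/328799 - 18*I*sqrt(149)) (P = 7 + 1/(-9*1*sqrt(2 - 598) + 495592/328799) = 7 + 1/(-9*1*sqrt(-596) + 495592*(1/328799)) = 7 + 1/(-9*1*2*I*sqrt(149) + 495592/328799) = 7 + 1/(-18*I*sqrt(149) + 495592/328799) = 7 + 1/(495592/328799 - 18*I*sqrt(149)) ≈ 7.0 + 0.0045511*I)
1/P = 1/(9133824821125497/1304826297655285 + 972979041609*I*sqrt(149)/2609652595310570)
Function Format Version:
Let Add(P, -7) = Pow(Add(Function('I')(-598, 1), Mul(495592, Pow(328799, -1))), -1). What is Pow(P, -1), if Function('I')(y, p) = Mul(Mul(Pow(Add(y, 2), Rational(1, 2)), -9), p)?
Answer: Add(Rational(12178433094833996, 85249447917124791), Mul(Rational(-216217564802, 28416482639041597), I, Pow(149, Rational(1, 2)))) ≈ Add(0.14286, Mul(-9.2878e-5, I))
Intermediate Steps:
Function('I')(y, p) = Mul(-9, p, Pow(Add(2, y), Rational(1, 2))) (Function('I')(y, p) = Mul(Mul(Pow(Add(2, y), Rational(1, 2)), -9), p) = Mul(Mul(-9, Pow(Add(2, y), Rational(1, 2))), p) = Mul(-9, p, Pow(Add(2, y), Rational(1, 2))))
P = Add(7, Pow(Add(Rational(495592, 328799), Mul(-18, I, Pow(149, Rational(1, 2)))), -1)) (P = Add(7, Pow(Add(Mul(-9, 1, Pow(Add(2, -598), Rational(1, 2))), Mul(495592, Pow(328799, -1))), -1)) = Add(7, Pow(Add(Mul(-9, 1, Pow(-596, Rational(1, 2))), Mul(495592, Rational(1, 328799))), -1)) = Add(7, Pow(Add(Mul(-9, 1, Mul(2, I, Pow(149, Rational(1, 2)))), Rational(495592, 328799)), -1)) = Add(7, Pow(Add(Mul(-18, I, Pow(149, Rational(1, 2))), Rational(495592, 328799)), -1)) = Add(7, Pow(Add(Rational(495592, 328799), Mul(-18, I, Pow(149, Rational(1, 2)))), -1)) ≈ Add(7.0000, Mul(0.0045511, I)))
Pow(P, -1) = Pow(Add(Rational(9133824821125497, 1304826297655285), Mul(Rational(972979041609, 2609652595310570), I, Pow(149, Rational(1, 2)))), -1)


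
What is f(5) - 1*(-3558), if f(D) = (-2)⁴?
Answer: 3574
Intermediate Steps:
f(D) = 16
f(5) - 1*(-3558) = 16 - 1*(-3558) = 16 + 3558 = 3574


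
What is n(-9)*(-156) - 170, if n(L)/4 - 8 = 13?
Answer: -13274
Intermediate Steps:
n(L) = 84 (n(L) = 32 + 4*13 = 32 + 52 = 84)
n(-9)*(-156) - 170 = 84*(-156) - 170 = -13104 - 170 = -13274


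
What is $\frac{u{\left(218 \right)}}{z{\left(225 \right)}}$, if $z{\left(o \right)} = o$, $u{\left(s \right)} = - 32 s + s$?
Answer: $- \frac{6758}{225} \approx -30.036$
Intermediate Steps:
$u{\left(s \right)} = - 31 s$
$\frac{u{\left(218 \right)}}{z{\left(225 \right)}} = \frac{\left(-31\right) 218}{225} = \left(-6758\right) \frac{1}{225} = - \frac{6758}{225}$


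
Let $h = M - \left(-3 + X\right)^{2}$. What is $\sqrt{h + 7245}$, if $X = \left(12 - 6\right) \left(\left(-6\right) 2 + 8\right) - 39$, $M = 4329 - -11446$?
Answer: $2 \sqrt{4666} \approx 136.62$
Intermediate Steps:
$M = 15775$ ($M = 4329 + 11446 = 15775$)
$X = -63$ ($X = 6 \left(-12 + 8\right) - 39 = 6 \left(-4\right) - 39 = -24 - 39 = -63$)
$h = 11419$ ($h = 15775 - \left(-3 - 63\right)^{2} = 15775 - \left(-66\right)^{2} = 15775 - 4356 = 11419$)
$\sqrt{h + 7245} = \sqrt{11419 + 7245} = \sqrt{18664} = 2 \sqrt{4666}$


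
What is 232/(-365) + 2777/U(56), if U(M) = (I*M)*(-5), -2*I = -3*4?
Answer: -280673/122640 ≈ -2.2886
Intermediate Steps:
I = 6 (I = -(-3)*4/2 = -½*(-12) = 6)
U(M) = -30*M (U(M) = (6*M)*(-5) = -30*M)
232/(-365) + 2777/U(56) = 232/(-365) + 2777/((-30*56)) = 232*(-1/365) + 2777/(-1680) = -232/365 + 2777*(-1/1680) = -232/365 - 2777/1680 = -280673/122640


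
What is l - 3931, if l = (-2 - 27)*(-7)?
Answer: -3728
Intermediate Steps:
l = 203 (l = -29*(-7) = 203)
l - 3931 = 203 - 3931 = -3728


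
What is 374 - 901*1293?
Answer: -1164619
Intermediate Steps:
374 - 901*1293 = 374 - 1164993 = -1164619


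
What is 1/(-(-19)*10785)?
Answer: 1/204915 ≈ 4.8801e-6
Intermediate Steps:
1/(-(-19)*10785) = 1/(-1*(-204915)) = 1/204915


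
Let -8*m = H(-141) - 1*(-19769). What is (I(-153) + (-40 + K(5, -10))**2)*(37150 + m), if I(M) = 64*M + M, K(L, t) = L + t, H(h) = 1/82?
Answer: -11260923795/41 ≈ -2.7466e+8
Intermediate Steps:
H(h) = 1/82
I(M) = 65*M
m = -1621059/656 (m = -(1/82 - 1*(-19769))/8 = -(1/82 + 19769)/8 = -1/8*1621059/82 = -1621059/656 ≈ -2471.1)
(I(-153) + (-40 + K(5, -10))**2)*(37150 + m) = (65*(-153) + (-40 + (5 - 10))**2)*(37150 - 1621059/656) = (-9945 + (-40 - 5)**2)*(22749341/656) = (-9945 + (-45)**2)*(22749341/656) = (-9945 + 2025)*(22749341/656) = -7920*22749341/656 = -11260923795/41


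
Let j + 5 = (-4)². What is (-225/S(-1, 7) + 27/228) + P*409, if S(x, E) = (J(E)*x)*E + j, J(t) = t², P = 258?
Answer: 332818899/3154 ≈ 1.0552e+5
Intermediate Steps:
j = 11 (j = -5 + (-4)² = -5 + 16 = 11)
S(x, E) = 11 + x*E³ (S(x, E) = (E²*x)*E + 11 = (x*E²)*E + 11 = x*E³ + 11 = 11 + x*E³)
(-225/S(-1, 7) + 27/228) + P*409 = (-225/(11 - 1*7³) + 27/228) + 258*409 = (-225/(11 - 1*343) + 27*(1/228)) + 105522 = (-225/(11 - 343) + 9/76) + 105522 = (-225/(-332) + 9/76) + 105522 = (-225*(-1/332) + 9/76) + 105522 = (225/332 + 9/76) + 105522 = 2511/3154 + 105522 = 332818899/3154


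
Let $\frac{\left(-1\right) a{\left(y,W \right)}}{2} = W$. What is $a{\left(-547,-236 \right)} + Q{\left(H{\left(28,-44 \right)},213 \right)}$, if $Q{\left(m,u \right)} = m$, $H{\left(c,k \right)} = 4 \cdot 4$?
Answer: $488$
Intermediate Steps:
$a{\left(y,W \right)} = - 2 W$
$H{\left(c,k \right)} = 16$
$a{\left(-547,-236 \right)} + Q{\left(H{\left(28,-44 \right)},213 \right)} = \left(-2\right) \left(-236\right) + 16 = 472 + 16 = 488$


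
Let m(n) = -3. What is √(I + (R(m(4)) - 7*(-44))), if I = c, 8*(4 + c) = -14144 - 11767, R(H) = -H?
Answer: I*√46910/4 ≈ 54.147*I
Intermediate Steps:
c = -25943/8 (c = -4 + (-14144 - 11767)/8 = -4 + (⅛)*(-25911) = -4 - 25911/8 = -25943/8 ≈ -3242.9)
I = -25943/8 ≈ -3242.9
√(I + (R(m(4)) - 7*(-44))) = √(-25943/8 + (-1*(-3) - 7*(-44))) = √(-25943/8 + (3 + 308)) = √(-25943/8 + 311) = √(-23455/8) = I*√46910/4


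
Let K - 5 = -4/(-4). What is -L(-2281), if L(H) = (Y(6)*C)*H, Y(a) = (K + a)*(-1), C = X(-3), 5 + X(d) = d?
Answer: 218976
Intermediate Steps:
X(d) = -5 + d
K = 6 (K = 5 - 4/(-4) = 5 - 4*(-¼) = 5 + 1 = 6)
C = -8 (C = -5 - 3 = -8)
Y(a) = -6 - a (Y(a) = (6 + a)*(-1) = -6 - a)
L(H) = 96*H (L(H) = ((-6 - 1*6)*(-8))*H = ((-6 - 6)*(-8))*H = (-12*(-8))*H = 96*H)
-L(-2281) = -96*(-2281) = -1*(-218976) = 218976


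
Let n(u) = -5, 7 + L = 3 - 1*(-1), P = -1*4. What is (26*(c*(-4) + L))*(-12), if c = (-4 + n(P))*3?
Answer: -32760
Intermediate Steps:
P = -4
L = -3 (L = -7 + (3 - 1*(-1)) = -7 + (3 + 1) = -7 + 4 = -3)
c = -27 (c = (-4 - 5)*3 = -9*3 = -27)
(26*(c*(-4) + L))*(-12) = (26*(-27*(-4) - 3))*(-12) = (26*(108 - 3))*(-12) = (26*105)*(-12) = 2730*(-12) = -32760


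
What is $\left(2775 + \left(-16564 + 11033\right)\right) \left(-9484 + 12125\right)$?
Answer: $-7278596$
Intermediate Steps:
$\left(2775 + \left(-16564 + 11033\right)\right) \left(-9484 + 12125\right) = \left(2775 - 5531\right) 2641 = \left(-2756\right) 2641 = -7278596$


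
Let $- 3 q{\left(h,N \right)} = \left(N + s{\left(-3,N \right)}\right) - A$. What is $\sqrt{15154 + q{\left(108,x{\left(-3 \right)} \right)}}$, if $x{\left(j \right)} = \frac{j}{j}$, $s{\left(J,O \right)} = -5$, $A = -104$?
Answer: $\frac{\sqrt{136086}}{3} \approx 122.97$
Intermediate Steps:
$x{\left(j \right)} = 1$
$q{\left(h,N \right)} = -33 - \frac{N}{3}$ ($q{\left(h,N \right)} = - \frac{\left(N - 5\right) - -104}{3} = - \frac{\left(-5 + N\right) + 104}{3} = - \frac{99 + N}{3} = -33 - \frac{N}{3}$)
$\sqrt{15154 + q{\left(108,x{\left(-3 \right)} \right)}} = \sqrt{15154 - \frac{100}{3}} = \sqrt{\frac{45362}{3}} = \frac{\sqrt{136086}}{3}$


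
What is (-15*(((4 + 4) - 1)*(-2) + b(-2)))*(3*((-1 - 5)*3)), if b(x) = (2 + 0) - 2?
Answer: -11340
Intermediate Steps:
b(x) = 0 (b(x) = 2 - 2 = 0)
(-15*(((4 + 4) - 1)*(-2) + b(-2)))*(3*((-1 - 5)*3)) = (-15*(((4 + 4) - 1)*(-2) + 0))*(3*((-1 - 5)*3)) = (-15*((8 - 1)*(-2) + 0))*(3*(-6*3)) = (-15*(7*(-2) + 0))*(3*(-18)) = -15*(-14 + 0)*(-54) = -15*(-14)*(-54) = 210*(-54) = -11340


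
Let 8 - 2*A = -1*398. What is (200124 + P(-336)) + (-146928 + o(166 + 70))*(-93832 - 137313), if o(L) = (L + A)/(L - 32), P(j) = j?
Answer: 6928120486337/204 ≈ 3.3961e+10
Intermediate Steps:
A = 203 (A = 4 - (-1)*398/2 = 4 - ½*(-398) = 4 + 199 = 203)
o(L) = (203 + L)/(-32 + L) (o(L) = (L + 203)/(L - 32) = (203 + L)/(-32 + L))
(200124 + P(-336)) + (-146928 + o(166 + 70))*(-93832 - 137313) = (200124 - 336) + (-146928 + (203 + (166 + 70))/(-32 + (166 + 70)))*(-93832 - 137313) = 199788 + (-146928 + (203 + 236)/(-32 + 236))*(-231145) = 199788 + (-146928 + 439/204)*(-231145) = 199788 - 29972873/204*(-231145) = 199788 + 6928079729585/204 = 6928120486337/204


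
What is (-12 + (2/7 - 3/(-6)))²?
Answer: 24649/196 ≈ 125.76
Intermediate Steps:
(-12 + (2/7 - 3/(-6)))² = (-12 + (2*(⅐) - 3*(-⅙)))² = (-12 + (2/7 + ½))² = (-12 + 11/14)² = (-157/14)² = 24649/196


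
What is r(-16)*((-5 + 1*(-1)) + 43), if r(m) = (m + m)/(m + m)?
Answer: 37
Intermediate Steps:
r(m) = 1 (r(m) = (2*m)/((2*m)) = (2*m)*(1/(2*m)) = 1)
r(-16)*((-5 + 1*(-1)) + 43) = 1*((-5 + 1*(-1)) + 43) = 1*((-5 - 1) + 43) = 1*(-6 + 43) = 1*37 = 37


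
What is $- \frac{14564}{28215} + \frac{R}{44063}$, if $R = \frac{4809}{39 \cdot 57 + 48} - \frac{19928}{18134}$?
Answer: $- \frac{400407397003283}{775748469011805} \approx -0.51616$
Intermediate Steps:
$R = \frac{6991653}{6863719}$ ($R = \frac{4809}{2223 + 48} - \frac{9964}{9067} = \frac{4809}{2271} - \frac{9964}{9067} = 4809 \cdot \frac{1}{2271} - \frac{9964}{9067} = \frac{1603}{757} - \frac{9964}{9067} = \frac{6991653}{6863719} \approx 1.0186$)
$- \frac{14564}{28215} + \frac{R}{44063} = - \frac{14564}{28215} + \frac{6991653}{6863719 \cdot 44063} = \left(-14564\right) \frac{1}{28215} + \frac{6991653}{6863719} \cdot \frac{1}{44063} = - \frac{1324}{2565} + \frac{6991653}{302436050297} = - \frac{400407397003283}{775748469011805}$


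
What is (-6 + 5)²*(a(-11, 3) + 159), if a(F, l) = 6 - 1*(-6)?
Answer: 171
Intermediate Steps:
a(F, l) = 12 (a(F, l) = 6 + 6 = 12)
(-6 + 5)²*(a(-11, 3) + 159) = (-6 + 5)²*(12 + 159) = (-1)²*171 = 1*171 = 171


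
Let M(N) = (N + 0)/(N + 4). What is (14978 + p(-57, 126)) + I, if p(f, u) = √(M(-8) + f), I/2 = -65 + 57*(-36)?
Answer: 10744 + I*√55 ≈ 10744.0 + 7.4162*I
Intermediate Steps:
I = -4234 (I = 2*(-65 + 57*(-36)) = 2*(-65 - 2052) = 2*(-2117) = -4234)
M(N) = N/(4 + N)
p(f, u) = √(2 + f) (p(f, u) = √(-8/(4 - 8) + f) = √(-8/(-4) + f) = √(-8*(-¼) + f) = √(2 + f))
(14978 + p(-57, 126)) + I = (14978 + √(2 - 57)) - 4234 = (14978 + √(-55)) - 4234 = (14978 + I*√55) - 4234 = 10744 + I*√55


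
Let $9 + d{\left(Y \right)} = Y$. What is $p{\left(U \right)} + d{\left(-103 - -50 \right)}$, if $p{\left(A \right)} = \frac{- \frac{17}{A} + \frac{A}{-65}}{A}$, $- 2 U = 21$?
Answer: $- \frac{1782091}{28665} \approx -62.17$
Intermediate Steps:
$d{\left(Y \right)} = -9 + Y$
$U = - \frac{21}{2}$ ($U = \left(- \frac{1}{2}\right) 21 = - \frac{21}{2} \approx -10.5$)
$p{\left(A \right)} = \frac{- \frac{17}{A} - \frac{A}{65}}{A}$ ($p{\left(A \right)} = \frac{- \frac{17}{A} + A \left(- \frac{1}{65}\right)}{A} = \frac{- \frac{17}{A} - \frac{A}{65}}{A}$)
$p{\left(U \right)} + d{\left(-103 - -50 \right)} = \left(- \frac{1}{65} - \frac{17}{\frac{441}{4}}\right) - 62 = \left(- \frac{1}{65} - \frac{68}{441}\right) + \left(-9 + \left(-103 + 50\right)\right) = \left(- \frac{1}{65} - \frac{68}{441}\right) - 62 = - \frac{4861}{28665} - 62 = - \frac{1782091}{28665}$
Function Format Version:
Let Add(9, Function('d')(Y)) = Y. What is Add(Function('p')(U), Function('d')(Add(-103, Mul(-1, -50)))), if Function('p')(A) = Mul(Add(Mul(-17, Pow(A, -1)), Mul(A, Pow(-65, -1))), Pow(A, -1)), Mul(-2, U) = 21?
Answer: Rational(-1782091, 28665) ≈ -62.170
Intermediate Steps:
Function('d')(Y) = Add(-9, Y)
U = Rational(-21, 2) (U = Mul(Rational(-1, 2), 21) = Rational(-21, 2) ≈ -10.500)
Function('p')(A) = Mul(Pow(A, -1), Add(Mul(-17, Pow(A, -1)), Mul(Rational(-1, 65), A))) (Function('p')(A) = Mul(Add(Mul(-17, Pow(A, -1)), Mul(A, Rational(-1, 65))), Pow(A, -1)) = Mul(Add(Mul(-17, Pow(A, -1)), Mul(Rational(-1, 65), A)), Pow(A, -1)) = Mul(Pow(A, -1), Add(Mul(-17, Pow(A, -1)), Mul(Rational(-1, 65), A))))
Add(Function('p')(U), Function('d')(Add(-103, Mul(-1, -50)))) = Add(Add(Rational(-1, 65), Mul(-17, Pow(Rational(-21, 2), -2))), Add(-9, Add(-103, Mul(-1, -50)))) = Add(Add(Rational(-1, 65), Mul(-17, Rational(4, 441))), Add(-9, Add(-103, 50))) = Add(Add(Rational(-1, 65), Rational(-68, 441)), Add(-9, -53)) = Add(Rational(-4861, 28665), -62) = Rational(-1782091, 28665)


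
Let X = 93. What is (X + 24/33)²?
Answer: 1062961/121 ≈ 8784.8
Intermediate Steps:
(X + 24/33)² = (93 + 24/33)² = (93 + 24*(1/33))² = (93 + 8/11)² = (1031/11)² = 1062961/121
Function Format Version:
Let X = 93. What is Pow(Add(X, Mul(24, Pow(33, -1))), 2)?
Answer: Rational(1062961, 121) ≈ 8784.8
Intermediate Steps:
Pow(Add(X, Mul(24, Pow(33, -1))), 2) = Pow(Add(93, Mul(24, Pow(33, -1))), 2) = Pow(Add(93, Mul(24, Rational(1, 33))), 2) = Pow(Add(93, Rational(8, 11)), 2) = Pow(Rational(1031, 11), 2) = Rational(1062961, 121)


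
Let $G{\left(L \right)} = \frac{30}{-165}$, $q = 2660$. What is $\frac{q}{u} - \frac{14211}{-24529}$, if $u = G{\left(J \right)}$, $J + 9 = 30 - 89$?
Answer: $- \frac{358845059}{24529} \approx -14629.0$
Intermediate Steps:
$J = -68$ ($J = -9 + \left(30 - 89\right) = -9 - 59 = -68$)
$G{\left(L \right)} = - \frac{2}{11}$ ($G{\left(L \right)} = 30 \left(- \frac{1}{165}\right) = - \frac{2}{11}$)
$u = - \frac{2}{11} \approx -0.18182$
$\frac{q}{u} - \frac{14211}{-24529} = \frac{2660}{- \frac{2}{11}} - \frac{14211}{-24529} = 2660 \left(- \frac{11}{2}\right) - - \frac{14211}{24529} = -14630 + \frac{14211}{24529} = - \frac{358845059}{24529}$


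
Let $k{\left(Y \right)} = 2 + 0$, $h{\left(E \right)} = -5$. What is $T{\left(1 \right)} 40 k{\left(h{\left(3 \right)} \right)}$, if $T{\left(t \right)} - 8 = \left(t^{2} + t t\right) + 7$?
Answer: $1360$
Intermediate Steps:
$T{\left(t \right)} = 15 + 2 t^{2}$ ($T{\left(t \right)} = 8 + \left(\left(t^{2} + t t\right) + 7\right) = 8 + \left(\left(t^{2} + t^{2}\right) + 7\right) = 8 + \left(2 t^{2} + 7\right) = 8 + \left(7 + 2 t^{2}\right) = 15 + 2 t^{2}$)
$k{\left(Y \right)} = 2$
$T{\left(1 \right)} 40 k{\left(h{\left(3 \right)} \right)} = \left(15 + 2 \cdot 1^{2}\right) 40 \cdot 2 = \left(15 + 2 \cdot 1\right) 40 \cdot 2 = \left(15 + 2\right) 40 \cdot 2 = 17 \cdot 40 \cdot 2 = 680 \cdot 2 = 1360$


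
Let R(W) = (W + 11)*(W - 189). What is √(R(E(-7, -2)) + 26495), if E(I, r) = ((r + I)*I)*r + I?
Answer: √65779 ≈ 256.47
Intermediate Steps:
E(I, r) = I + I*r*(I + r) (E(I, r) = ((I + r)*I)*r + I = (I*(I + r))*r + I = I*r*(I + r) + I = I + I*r*(I + r))
R(W) = (-189 + W)*(11 + W) (R(W) = (11 + W)*(-189 + W) = (-189 + W)*(11 + W))
√(R(E(-7, -2)) + 26495) = √((-2079 + (-7*(1 + (-2)² - 7*(-2)))² - (-1246)*(1 + (-2)² - 7*(-2))) + 26495) = √((-2079 + (-7*(1 + 4 + 14))² - (-1246)*(1 + 4 + 14)) + 26495) = √((-2079 + (-7*19)² - (-1246)*19) + 26495) = √((-2079 + (-133)² - 178*(-133)) + 26495) = √((-2079 + 17689 + 23674) + 26495) = √(39284 + 26495) = √65779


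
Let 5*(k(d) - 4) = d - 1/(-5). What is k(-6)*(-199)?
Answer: -14129/25 ≈ -565.16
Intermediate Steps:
k(d) = 101/25 + d/5 (k(d) = 4 + (d - 1/(-5))/5 = 4 + (d - 1*(-⅕))/5 = 4 + (d + ⅕)/5 = 4 + (⅕ + d)/5 = 4 + (1/25 + d/5) = 101/25 + d/5)
k(-6)*(-199) = (101/25 + (⅕)*(-6))*(-199) = (101/25 - 6/5)*(-199) = (71/25)*(-199) = -14129/25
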